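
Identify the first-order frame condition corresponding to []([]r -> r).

shift-reflexivity

Suppose □(□r→r) is valid. Take Rxy and set V(r)={w : Ryw}. Then at y, □r holds; since □(□r→r) at x, □r→r at y, so r at y, i.e. Ryy.
Conversely, any frame satisfying forall x forall y (Rxy -> Ryy) validates the schema.
So the correspondent is shift-reflexivity.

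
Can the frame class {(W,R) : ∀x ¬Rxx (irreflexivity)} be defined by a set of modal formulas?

No — not modally definable

Modal frame validity is preserved under surjective bounded morphisms.
The 3-cycle (worlds a,b,c with a→b→c→a) is irreflexive, and the map sending every world to a single reflexive point • is a surjective bounded morphism (forth: every edge maps to (•,•); back: every world has a successor). So any modal formula valid on the 3-cycle is also valid on the reflexive point, which is not irreflexive.
So the class is not modally definable.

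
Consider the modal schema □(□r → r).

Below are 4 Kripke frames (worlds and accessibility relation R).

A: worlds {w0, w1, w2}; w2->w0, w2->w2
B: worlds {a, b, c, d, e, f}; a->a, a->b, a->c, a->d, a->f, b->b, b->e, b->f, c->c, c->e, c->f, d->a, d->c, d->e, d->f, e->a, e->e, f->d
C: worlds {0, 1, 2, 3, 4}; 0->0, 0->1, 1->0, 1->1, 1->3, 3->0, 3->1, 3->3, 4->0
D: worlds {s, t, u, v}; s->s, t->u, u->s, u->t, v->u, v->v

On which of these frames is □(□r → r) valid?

C

Frame correspondent (Sahlqvist): ∀x ∀y (Rxy → Ryy) — i.e. shift-reflexivity.
A: fails — Rw2w0 but not Rw0w0.
B: fails — Rcf but not Rff.
C: condition met.
D: fails — Rut but not Rtt.
Valid on: C.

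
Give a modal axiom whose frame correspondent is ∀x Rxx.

This is reflexivity; the standard corresponding axiom is T: □p → p.
Suppose □p→p is valid. At any x set V(p)={w : Rxw}. Then □p holds at x, so p holds at x, i.e. Rxx.

□p → p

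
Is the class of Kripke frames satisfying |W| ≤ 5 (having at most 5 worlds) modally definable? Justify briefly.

No

Any modally definable frame class is closed under disjoint unions.
Any modal formula valid on each of 6 disjoint one-world frames is valid on their disjoint union (validity is preserved under disjoint unions). Each one-world frame has |W|=1≤5, but the union has |W|=6.
So no modal formula (or set of formulas) defines exactly the |W|≤5 frames.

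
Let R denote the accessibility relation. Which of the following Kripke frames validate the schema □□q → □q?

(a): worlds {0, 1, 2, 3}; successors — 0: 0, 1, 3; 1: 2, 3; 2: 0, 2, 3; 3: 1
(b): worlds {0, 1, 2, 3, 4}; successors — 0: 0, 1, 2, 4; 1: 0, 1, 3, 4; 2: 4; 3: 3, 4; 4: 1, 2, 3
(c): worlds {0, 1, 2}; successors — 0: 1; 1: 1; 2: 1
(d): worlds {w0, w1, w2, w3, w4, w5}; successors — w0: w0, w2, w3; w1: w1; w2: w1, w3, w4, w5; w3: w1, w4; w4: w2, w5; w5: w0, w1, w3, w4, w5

The schema corresponds to density: ∀x ∀y (Rxy → ∃z (Rxz ∧ Rzy)).
(a): fails — R31 but no z with R3z and Rz1.
(b): fails — R24 but no z with R2z and Rz4.
(c): ✓.
(d): fails — Rw4w2 but no z with Rw4z and Rzw2.

(c)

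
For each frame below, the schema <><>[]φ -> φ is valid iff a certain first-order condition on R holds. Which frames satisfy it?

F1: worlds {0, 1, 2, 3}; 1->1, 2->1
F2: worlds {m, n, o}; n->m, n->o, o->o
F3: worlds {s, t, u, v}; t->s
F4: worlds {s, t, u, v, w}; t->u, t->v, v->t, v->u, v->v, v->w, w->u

The schema corresponds to a generalized confluence (Geach) condition: forall x forall y (x R^2 y -> exists w (yRw & x = w)).
F1: fails — 2R²1 but no w with 1Rw and 2=w.
F2: fails — nR²o but no w with oRw and n=w.
F3: satisfies the condition.
F4: fails — tR²t but no w* with tRw* and t=w*.

F3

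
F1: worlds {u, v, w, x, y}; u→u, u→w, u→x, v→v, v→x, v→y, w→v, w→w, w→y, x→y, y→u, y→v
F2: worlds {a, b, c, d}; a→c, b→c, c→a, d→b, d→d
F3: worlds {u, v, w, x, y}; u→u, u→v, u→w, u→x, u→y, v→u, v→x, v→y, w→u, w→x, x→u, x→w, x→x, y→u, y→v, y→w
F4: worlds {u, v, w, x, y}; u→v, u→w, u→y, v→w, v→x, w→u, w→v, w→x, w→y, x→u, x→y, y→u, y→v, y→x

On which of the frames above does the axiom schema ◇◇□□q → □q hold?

F3

Frame correspondent (Sahlqvist): ∀x ∀y ∀z ((xR²y ∧ xRz) → ∃w (yR²w ∧ z = w)) — i.e. a generalized confluence (Geach) condition.
F1: fails — uR²v, uRw but no t with vR²t and w=t.
F2: fails — aR²a, aRc but no w with aR²w and c=w.
F3: satisfies the condition.
F4: fails — uR²v, uRw but no t with vR²t and w=t.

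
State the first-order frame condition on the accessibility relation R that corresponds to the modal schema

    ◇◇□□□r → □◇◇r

This is a Sahlqvist (Geach-type) schema ◇^2□^3r → □^1◇^2r.
Minimal-valuation argument: fix x; take any y with xR^2y and any z with xR^1z. Set V(r) to the set of worlds R-reachable from y in exactly 3 steps. Then □^3r holds at y, so the antecedent holds at x; validity forces ◇^2r at z, giving a w with zR^2w and yR^3w.
First-order correspondent: ∀x ∀y ∀z ((xR²y ∧ xRz) → ∃w (yR³w ∧ zR²w)).

∀x ∀y ∀z ((xR²y ∧ xRz) → ∃w (yR³w ∧ zR²w))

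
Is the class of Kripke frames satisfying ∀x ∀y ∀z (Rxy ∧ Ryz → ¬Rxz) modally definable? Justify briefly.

Not definable by any modal formula

If a class were modally definable it would be closed under surjective bounded morphisms (Goldblatt–Thomason).
The 7-cycle (worlds w0,w1,w2,w3,w4,w5,w6 with w0→w1→w2→w3→w4→w5→w6→w0) is intransitive. Mapping every world to a single reflexive point • is a surjective bounded morphism; the reflexive point is not intransitive (R••∧R•• but R••).
So the class is not modally definable.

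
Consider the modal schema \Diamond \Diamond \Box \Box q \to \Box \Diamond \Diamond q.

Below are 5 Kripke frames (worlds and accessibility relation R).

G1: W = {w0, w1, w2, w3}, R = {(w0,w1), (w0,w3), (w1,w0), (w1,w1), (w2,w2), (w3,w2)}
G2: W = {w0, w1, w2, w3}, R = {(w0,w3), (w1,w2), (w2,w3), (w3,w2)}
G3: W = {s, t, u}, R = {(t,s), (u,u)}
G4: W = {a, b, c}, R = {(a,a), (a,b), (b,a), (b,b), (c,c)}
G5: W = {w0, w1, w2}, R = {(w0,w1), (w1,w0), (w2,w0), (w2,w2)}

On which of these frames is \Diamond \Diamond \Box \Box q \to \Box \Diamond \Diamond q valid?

Frame correspondent (Sahlqvist): \forall x \forall y \forall z ((x R^2 y \wedge xRz) \to \exists w (y R^2 w \wedge z R^2 w)) — i.e. a generalized confluence (Geach) condition.
G1: fails — w0R²w1, w0Rw3 but no w with w1R²w and w3R²w.
G2: fails — w0R²w2, w0Rw3 but no w with w2R²w and w3R²w.
G3: holds.
G4: holds.
G5: fails — w0R²w0, w0Rw1 but no w with w0R²w and w1R²w.

G3, G4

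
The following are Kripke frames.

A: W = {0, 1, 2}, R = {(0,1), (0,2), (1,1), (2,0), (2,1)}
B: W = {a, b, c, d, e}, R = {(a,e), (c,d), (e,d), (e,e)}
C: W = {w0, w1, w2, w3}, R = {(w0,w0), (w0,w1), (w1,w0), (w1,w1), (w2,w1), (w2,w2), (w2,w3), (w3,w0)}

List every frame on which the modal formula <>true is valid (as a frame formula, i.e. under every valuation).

A, C

This is the axiom for seriality; its first-order frame correspondent is forall x exists y Rxy.
A: condition met.
B: fails — world b has no successor.
C: condition met.
Valid on: A, C.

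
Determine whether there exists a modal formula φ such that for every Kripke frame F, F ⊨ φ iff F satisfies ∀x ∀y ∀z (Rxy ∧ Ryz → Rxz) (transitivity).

Yes: it is transitivity, defined by the 4 schema □q → □□q.
Suppose □q→□□q is valid. Take Rxy, Ryz and set V(q)={w : Rxw}. Then □q at x, so □□q at x, so □q at y, so q at z, i.e. Rxz.

Yes — defined by □q → □□q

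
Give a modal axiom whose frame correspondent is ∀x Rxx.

□r → r

The condition is reflexivity. The T schema □r → r defines it.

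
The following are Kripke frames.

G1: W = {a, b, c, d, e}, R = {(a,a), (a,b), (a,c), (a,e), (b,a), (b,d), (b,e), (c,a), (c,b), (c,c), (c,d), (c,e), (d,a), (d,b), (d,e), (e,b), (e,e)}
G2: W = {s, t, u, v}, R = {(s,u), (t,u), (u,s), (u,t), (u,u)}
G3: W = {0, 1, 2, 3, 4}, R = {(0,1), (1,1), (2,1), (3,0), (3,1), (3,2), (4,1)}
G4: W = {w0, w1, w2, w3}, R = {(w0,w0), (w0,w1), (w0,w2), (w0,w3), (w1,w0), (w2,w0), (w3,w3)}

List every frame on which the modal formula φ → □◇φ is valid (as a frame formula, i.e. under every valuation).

G2

This is the axiom for symmetry; its first-order frame correspondent is ∀x ∀y (Rxy → Ryx).
G1: fails — Rde but not Red.
G2: condition met.
G3: fails — R32 but not R23.
G4: fails — Rw0w3 but not Rw3w0.
Valid on: G2.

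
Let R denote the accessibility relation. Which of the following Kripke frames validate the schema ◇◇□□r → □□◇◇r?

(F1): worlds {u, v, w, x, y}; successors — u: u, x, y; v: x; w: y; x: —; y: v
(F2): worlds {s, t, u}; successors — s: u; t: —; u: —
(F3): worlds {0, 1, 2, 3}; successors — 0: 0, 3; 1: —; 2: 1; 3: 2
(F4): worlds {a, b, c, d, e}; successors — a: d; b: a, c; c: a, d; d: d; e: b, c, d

Frame correspondent (Sahlqvist): ∀x ∀y ∀z ((xR²y ∧ xR²z) → ∃w (yR²w ∧ zR²w)) — i.e. a generalized confluence (Geach) condition.
(F1): fails — uR²u, uR²v but no t with uR²t and vR²t.
(F2): satisfies the condition.
(F3): fails — 0R²0, 0R²2 but no w with 0R²w and 2R²w.
(F4): satisfies the condition.

(F2), (F4)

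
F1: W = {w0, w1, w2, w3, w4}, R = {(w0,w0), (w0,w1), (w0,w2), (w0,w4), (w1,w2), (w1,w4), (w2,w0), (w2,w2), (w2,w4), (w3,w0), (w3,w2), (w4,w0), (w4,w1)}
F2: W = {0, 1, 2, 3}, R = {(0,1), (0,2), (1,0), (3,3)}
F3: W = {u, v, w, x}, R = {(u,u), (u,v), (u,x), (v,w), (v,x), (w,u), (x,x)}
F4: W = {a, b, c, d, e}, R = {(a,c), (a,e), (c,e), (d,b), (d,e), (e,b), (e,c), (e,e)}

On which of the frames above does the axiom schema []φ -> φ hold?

Frame correspondent (Sahlqvist): forall x Rxx — i.e. reflexivity.
F1: fails — world w1 does not see itself.
F2: fails — world 0 does not see itself.
F3: fails — world v does not see itself.
F4: fails — world a does not see itself.
Valid on no frame.

none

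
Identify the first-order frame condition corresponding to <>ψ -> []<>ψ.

Suppose ◇ψ→□◇ψ is valid. Take Rxy, Rxz and set V(ψ)={y}. Then ◇ψ at x, so □◇ψ at x, so ◇ψ at z, so some w with Rzw has ψ; w=y, i.e. Rzy. By symmetry of the argument, Ryz.
Conversely, any frame satisfying forall x forall y forall z (Rxy & Rxz -> Ryz) validates the schema.
Frame condition: forall x forall y forall z (Rxy & Rxz -> Ryz).

the Euclidean property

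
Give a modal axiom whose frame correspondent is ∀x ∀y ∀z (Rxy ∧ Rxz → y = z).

The condition is partial functionality. The CD schema ◇q → □q defines it.

◇q → □q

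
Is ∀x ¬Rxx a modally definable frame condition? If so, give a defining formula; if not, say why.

Modal frame validity is preserved under surjective bounded morphisms.
The 4-cycle (worlds 0,1,2,3 with 0→1→2→3→0) is irreflexive, and the map sending every world to a single reflexive point • is a surjective bounded morphism (forth: every edge maps to (•,•); back: every world has a successor). So any modal formula valid on the 4-cycle is also valid on the reflexive point, which is not irreflexive.
So no modal formula (or set of formulas) defines exactly the irreflexive frames.

Not definable by any modal formula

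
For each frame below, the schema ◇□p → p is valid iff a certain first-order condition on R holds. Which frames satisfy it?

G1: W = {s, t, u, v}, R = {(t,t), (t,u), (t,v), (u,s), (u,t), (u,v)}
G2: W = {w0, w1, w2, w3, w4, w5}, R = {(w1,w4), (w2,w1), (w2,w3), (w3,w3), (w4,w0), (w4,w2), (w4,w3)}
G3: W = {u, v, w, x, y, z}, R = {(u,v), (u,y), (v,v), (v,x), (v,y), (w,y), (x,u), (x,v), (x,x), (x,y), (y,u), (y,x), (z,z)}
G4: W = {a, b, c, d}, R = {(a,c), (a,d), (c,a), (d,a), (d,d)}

The schema corresponds to symmetry: ∀x ∀y (Rxy → Ryx).
G1: fails — Ruv but not Rvu.
G2: fails — Rw4w2 but not Rw2w4.
G3: fails — Ruv but not Rvu.
G4: ✓.
Valid on: G4.

G4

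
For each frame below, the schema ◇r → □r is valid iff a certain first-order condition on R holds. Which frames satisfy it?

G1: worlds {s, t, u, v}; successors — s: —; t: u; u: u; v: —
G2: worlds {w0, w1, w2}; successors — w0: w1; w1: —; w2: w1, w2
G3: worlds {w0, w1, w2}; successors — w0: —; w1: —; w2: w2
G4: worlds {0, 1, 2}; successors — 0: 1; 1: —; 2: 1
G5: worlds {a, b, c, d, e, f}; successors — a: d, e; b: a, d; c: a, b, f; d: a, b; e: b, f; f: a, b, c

Frame correspondent (Sahlqvist): ∀x ∀y ∀z (Rxy ∧ Rxz → y = z) — i.e. partial functionality.
G1: holds.
G2: fails — w2 sees both w1 and w2.
G3: holds.
G4: holds.
G5: fails — a sees both d and e.

G1, G3, G4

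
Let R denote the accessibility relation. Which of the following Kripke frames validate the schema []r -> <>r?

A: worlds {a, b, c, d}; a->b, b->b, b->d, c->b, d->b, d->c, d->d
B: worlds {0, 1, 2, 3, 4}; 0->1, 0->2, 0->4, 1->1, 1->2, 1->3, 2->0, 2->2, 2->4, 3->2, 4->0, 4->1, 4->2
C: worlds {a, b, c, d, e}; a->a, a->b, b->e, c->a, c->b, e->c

A, B

Frame correspondent (Sahlqvist): forall x exists y Rxy — i.e. seriality.
A: satisfies the condition.
B: satisfies the condition.
C: fails — world d has no successor.
Valid on: A, B.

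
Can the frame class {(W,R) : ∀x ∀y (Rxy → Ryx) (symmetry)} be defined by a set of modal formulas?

Yes, by r → □◇r

This is a Sahlqvist condition; the B axiom r → □◇r defines it.
Suppose r→□◇r is valid. Take Rxy and set V(r)={x}. Then r at x, so □◇r at x, so ◇r at y, so some z with Ryz has r; z=x, i.e. Ryx.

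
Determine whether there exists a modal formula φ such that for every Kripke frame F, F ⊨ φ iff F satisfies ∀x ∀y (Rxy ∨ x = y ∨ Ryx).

If a class were modally definable it would be closed under disjoint unions (Goldblatt–Thomason).
Take 4 disjoint single-world reflexive frames: each is trivially connected, but their disjoint union has 4 worlds with no edge between distinct components, so it is not connected.
Hence connectedness of R is not modally definable.

No — not modally definable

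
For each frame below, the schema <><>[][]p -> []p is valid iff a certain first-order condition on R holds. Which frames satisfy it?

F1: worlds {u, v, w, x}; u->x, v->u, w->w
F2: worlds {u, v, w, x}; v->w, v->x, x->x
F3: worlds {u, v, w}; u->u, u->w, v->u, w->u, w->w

F3

Frame correspondent (Sahlqvist): forall x forall y forall z ((x R^2 y & xRz) -> exists w (y R^2 w & z = w)) — i.e. a generalized confluence (Geach) condition.
F1: fails — vR²x, vRu but no t with xR²t and u=t.
F2: fails — vR²x, vRw but no t with xR²t and w=t.
F3: satisfies the condition.
Valid on: F3.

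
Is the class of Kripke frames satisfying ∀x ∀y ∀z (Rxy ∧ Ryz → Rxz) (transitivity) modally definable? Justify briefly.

Yes — defined by □q → □□q

This is a Sahlqvist condition; the 4 axiom □q → □□q defines it.
Suppose □q→□□q is valid. Take Rxy, Ryz and set V(q)={w : Rxw}. Then □q at x, so □□q at x, so □q at y, so q at z, i.e. Rxz.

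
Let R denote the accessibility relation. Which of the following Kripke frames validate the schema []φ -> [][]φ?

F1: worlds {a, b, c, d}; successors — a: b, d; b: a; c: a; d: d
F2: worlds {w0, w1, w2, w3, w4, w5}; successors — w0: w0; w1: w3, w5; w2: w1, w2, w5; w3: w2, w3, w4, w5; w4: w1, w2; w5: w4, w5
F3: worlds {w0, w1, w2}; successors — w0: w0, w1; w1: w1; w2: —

F3

Frame correspondent (Sahlqvist): forall x forall y forall z (Rxy & Ryz -> Rxz) — i.e. transitivity.
F1: fails — Rab and Rba but not Raa.
F2: fails — Rw1w5 and Rw5w4 but not Rw1w4.
F3: satisfies the condition.
Valid on: F3.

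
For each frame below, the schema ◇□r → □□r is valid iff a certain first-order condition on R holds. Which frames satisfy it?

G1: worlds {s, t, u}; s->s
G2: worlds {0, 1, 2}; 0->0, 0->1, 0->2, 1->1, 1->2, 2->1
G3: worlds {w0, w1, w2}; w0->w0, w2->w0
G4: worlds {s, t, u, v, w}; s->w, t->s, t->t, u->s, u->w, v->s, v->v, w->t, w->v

The schema corresponds to a generalized confluence (Geach) condition: ∀x ∀y ∀z ((xRy ∧ xR²z) → ∃w (yRw ∧ z = w)).
G1: condition met.
G2: fails — 0R1, 0R²0 but no w with 1Rw and 0=w.
G3: condition met.
G4: fails — tRs, tR²s but no w* with sRw* and s=w*.
Valid on: G1, G3.

G1, G3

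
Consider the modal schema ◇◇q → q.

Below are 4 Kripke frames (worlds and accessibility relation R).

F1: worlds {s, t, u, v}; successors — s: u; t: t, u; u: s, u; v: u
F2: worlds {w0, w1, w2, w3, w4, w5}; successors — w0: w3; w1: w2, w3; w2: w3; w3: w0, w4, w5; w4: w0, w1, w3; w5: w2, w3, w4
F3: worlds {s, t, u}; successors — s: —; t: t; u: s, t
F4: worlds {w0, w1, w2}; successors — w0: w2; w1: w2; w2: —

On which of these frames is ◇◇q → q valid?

The schema corresponds to a generalized confluence (Geach) condition: ∀x ∀y (xR²y → ∃w (y = w ∧ x = w)).
F1: fails — sR²u but u ≠ s.
F2: fails — w0R²w4 but w4 ≠ w0.
F3: fails — uR²t but t ≠ u.
F4: condition met.

F4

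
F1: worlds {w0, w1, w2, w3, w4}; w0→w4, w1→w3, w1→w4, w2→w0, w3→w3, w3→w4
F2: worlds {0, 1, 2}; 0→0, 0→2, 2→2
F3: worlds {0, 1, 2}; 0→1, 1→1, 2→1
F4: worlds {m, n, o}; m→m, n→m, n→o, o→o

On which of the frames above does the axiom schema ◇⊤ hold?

F3, F4

This is the axiom for seriality; its first-order frame correspondent is ∀x ∃y Rxy.
F1: fails — world w4 has no successor.
F2: fails — world 1 has no successor.
F3: ✓.
F4: ✓.
Valid on: F3, F4.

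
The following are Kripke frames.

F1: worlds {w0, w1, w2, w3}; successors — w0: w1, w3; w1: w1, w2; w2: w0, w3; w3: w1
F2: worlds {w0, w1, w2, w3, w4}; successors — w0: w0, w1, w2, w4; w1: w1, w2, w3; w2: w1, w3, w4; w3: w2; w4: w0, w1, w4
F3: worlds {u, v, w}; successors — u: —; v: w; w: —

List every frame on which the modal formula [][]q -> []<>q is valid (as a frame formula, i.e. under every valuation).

F1, F2

This is the axiom for a generalized confluence (Geach) condition; its first-order frame correspondent is forall x forall z (xRz -> exists w (x R^2 w & zRw)).
F1: condition met.
F2: condition met.
F3: fails — vRw but no t with vR²t and wRt.
Valid on: F1, F2.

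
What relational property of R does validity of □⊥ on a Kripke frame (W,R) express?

emptiness of R

This is the Ver axiom.
Its frame correspondent is emptiness of R — ∀x ∀y ¬Rxy.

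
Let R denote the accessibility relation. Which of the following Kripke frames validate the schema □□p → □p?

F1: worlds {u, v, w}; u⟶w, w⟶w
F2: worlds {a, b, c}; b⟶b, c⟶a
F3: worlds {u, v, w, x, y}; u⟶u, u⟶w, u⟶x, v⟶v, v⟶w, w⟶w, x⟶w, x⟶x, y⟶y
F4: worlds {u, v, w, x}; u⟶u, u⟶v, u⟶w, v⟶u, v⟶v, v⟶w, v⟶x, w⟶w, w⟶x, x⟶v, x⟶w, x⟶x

F1, F3, F4

Frame correspondent (Sahlqvist): ∀x ∀y (Rxy → ∃z (Rxz ∧ Rzy)) — i.e. density.
F1: condition met.
F2: fails — Rca but no z with Rcz and Rza.
F3: condition met.
F4: condition met.
Valid on: F1, F3, F4.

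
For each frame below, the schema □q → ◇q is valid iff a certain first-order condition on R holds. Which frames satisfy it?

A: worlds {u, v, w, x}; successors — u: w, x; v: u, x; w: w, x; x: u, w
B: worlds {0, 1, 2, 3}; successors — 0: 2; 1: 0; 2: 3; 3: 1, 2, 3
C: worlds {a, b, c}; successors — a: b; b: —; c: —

This is the axiom for seriality; its first-order frame correspondent is ∀x ∃y Rxy.
A: ✓.
B: ✓.
C: fails — world b has no successor.
Valid on: A, B.

A, B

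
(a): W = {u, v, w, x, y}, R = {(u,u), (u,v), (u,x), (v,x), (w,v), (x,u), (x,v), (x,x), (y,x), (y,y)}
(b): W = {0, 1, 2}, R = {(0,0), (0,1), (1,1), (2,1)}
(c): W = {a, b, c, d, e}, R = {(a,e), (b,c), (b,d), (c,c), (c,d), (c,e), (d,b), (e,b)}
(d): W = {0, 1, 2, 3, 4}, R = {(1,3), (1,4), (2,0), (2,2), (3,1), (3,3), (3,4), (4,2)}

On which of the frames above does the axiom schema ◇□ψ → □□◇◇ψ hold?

This is the axiom for a generalized confluence (Geach) condition; its first-order frame correspondent is ∀x ∀y ∀z ((xRy ∧ xR²z) → ∃w (yRw ∧ zR²w)).
(a): holds.
(b): holds.
(c): fails — bRd, bR²d but no w with dRw and dR²w.
(d): fails — 1R3, 1R²2 but no w with 3Rw and 2R²w.

(a), (b)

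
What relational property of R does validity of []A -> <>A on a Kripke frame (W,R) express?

seriality: forall x exists y Rxy

Suppose □A→◇A is valid. At any x set V(A)=W. Then □A at x, so ◇A at x, so x has a successor.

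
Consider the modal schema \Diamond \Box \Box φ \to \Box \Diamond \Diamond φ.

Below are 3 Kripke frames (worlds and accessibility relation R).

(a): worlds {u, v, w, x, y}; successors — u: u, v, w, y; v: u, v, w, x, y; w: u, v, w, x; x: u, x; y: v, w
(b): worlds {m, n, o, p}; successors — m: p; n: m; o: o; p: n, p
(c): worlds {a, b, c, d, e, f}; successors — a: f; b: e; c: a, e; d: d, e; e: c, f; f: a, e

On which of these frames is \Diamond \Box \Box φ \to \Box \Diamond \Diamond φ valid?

(a), (b), (c)

This is the axiom for a generalized confluence (Geach) condition; its first-order frame correspondent is \forall x \forall y \forall z ((xRy \wedge xRz) \to \exists w (y R^2 w \wedge z R^2 w)).
(a): condition met.
(b): condition met.
(c): condition met.
Valid on: (a), (b), (c).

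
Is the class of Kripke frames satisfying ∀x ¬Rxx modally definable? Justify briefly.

Any modally definable frame class is closed under surjective bounded morphisms.
The 3-cycle (worlds a,b,c with a→b→c→a) is irreflexive, and the map sending every world to a single reflexive point • is a surjective bounded morphism (forth: every edge maps to (•,•); back: every world has a successor). So any modal formula valid on the 3-cycle is also valid on the reflexive point, which is not irreflexive.
So no modal formula (or set of formulas) defines exactly the irreflexive frames.

Not definable by any modal formula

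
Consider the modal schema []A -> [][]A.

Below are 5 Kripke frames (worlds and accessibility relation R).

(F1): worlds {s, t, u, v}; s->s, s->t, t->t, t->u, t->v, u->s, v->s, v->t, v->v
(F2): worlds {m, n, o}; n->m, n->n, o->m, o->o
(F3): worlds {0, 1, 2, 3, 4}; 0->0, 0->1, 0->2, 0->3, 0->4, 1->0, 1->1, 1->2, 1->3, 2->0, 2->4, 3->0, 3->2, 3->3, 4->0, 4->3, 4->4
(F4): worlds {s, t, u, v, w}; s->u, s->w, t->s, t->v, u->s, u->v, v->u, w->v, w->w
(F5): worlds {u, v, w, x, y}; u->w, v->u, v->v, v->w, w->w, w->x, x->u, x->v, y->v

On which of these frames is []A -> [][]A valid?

(F2)

The schema corresponds to transitivity: forall x forall y forall z (Rxy & Ryz -> Rxz).
(F1): fails — Rtv and Rvs but not Rts.
(F2): satisfies the condition.
(F3): fails — R10 and R04 but not R14.
(F4): fails — Ruv and Rvu but not Ruu.
(F5): fails — Ruw and Rwx but not Rux.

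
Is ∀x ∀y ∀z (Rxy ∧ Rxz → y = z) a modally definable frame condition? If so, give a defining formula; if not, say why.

The condition is partial functionality. A defining modal formula is ◇p → □p.
Suppose ◇p→□p is valid. Take Rxy, Rxz and set V(p)={y}. Then ◇p at x, so □p at x, so p at z, i.e. z=y.

Definable; ◇p → □p defines it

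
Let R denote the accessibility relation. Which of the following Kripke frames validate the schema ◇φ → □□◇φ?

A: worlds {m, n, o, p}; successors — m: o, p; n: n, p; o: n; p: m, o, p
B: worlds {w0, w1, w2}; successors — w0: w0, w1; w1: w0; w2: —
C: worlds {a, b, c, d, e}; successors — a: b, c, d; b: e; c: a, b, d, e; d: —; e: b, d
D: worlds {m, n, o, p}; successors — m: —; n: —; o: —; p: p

The schema corresponds to a generalized confluence (Geach) condition: ∀x ∀y ∀z ((xRy ∧ xR²z) → ∃w (y = w ∧ zRw)).
A: fails — mRo, mR²n but no w with o=w and nRw.
B: fails — w0Rw1, w0R²w1 but no w with w1=w and w1Rw.
C: fails — aRb, aR²b but no w with b=w and bRw.
D: satisfies the condition.

D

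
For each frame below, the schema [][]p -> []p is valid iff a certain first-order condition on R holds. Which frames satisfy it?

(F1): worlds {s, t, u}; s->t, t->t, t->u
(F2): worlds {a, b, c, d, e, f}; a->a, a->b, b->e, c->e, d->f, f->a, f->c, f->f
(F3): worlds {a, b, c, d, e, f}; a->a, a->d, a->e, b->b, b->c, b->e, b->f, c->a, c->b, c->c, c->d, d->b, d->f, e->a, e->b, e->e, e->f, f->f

(F1), (F3)

The schema corresponds to density: forall x forall y (Rxy -> exists z (Rxz & Rzy)).
(F1): ✓.
(F2): fails — Rce but no z with Rcz and Rze.
(F3): ✓.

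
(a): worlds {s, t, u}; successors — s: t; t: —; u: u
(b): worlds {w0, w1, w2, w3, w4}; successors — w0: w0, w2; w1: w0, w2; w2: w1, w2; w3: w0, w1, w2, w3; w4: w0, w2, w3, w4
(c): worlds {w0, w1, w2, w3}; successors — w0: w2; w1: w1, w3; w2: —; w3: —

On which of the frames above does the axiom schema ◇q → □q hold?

(a)

This is the axiom for partial functionality; its first-order frame correspondent is ∀x ∀y ∀z (Rxy ∧ Rxz → y = z).
(a): holds.
(b): fails — w0 sees both w0 and w2.
(c): fails — w1 sees both w1 and w3.
Valid on: (a).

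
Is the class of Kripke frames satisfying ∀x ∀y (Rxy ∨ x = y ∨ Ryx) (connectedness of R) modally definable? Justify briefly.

Not definable by any modal formula

If a class were modally definable it would be closed under disjoint unions (Goldblatt–Thomason).
Take 4 disjoint single-world reflexive frames: each is trivially connected, but their disjoint union has 4 worlds with no edge between distinct components, so it is not connected.
So no modal formula (or set of formulas) defines exactly the connected frames.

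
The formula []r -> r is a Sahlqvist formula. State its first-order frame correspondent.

reflexivity: forall x Rxx

Suppose □r→r is valid. At any x set V(r)={w : Rxw}. Then □r holds at x, so r holds at x, i.e. Rxx.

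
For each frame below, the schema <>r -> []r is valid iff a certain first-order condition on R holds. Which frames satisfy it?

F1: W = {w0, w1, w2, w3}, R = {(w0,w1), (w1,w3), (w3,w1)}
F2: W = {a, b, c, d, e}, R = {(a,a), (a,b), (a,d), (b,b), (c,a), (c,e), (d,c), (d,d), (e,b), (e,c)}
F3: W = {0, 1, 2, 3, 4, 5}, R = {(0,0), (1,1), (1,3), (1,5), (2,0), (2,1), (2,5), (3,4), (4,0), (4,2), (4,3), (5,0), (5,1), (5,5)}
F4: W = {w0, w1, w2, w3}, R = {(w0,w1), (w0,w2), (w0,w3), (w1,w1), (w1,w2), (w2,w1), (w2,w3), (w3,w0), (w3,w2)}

F1

Frame correspondent (Sahlqvist): forall x forall y forall z (Rxy & Rxz -> y = z) — i.e. partial functionality.
F1: condition met.
F2: fails — a sees both a and b.
F3: fails — 1 sees both 1 and 3.
F4: fails — w0 sees both w1 and w2.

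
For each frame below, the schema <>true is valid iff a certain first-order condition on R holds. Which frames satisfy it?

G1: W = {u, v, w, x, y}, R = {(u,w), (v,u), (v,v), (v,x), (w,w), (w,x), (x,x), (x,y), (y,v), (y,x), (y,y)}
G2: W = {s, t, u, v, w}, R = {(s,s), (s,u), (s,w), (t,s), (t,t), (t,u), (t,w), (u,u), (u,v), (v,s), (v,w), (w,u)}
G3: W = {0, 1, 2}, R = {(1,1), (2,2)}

G1, G2

Frame correspondent (Sahlqvist): forall x exists y Rxy — i.e. seriality.
G1: ✓.
G2: ✓.
G3: fails — world 0 has no successor.
Valid on: G1, G2.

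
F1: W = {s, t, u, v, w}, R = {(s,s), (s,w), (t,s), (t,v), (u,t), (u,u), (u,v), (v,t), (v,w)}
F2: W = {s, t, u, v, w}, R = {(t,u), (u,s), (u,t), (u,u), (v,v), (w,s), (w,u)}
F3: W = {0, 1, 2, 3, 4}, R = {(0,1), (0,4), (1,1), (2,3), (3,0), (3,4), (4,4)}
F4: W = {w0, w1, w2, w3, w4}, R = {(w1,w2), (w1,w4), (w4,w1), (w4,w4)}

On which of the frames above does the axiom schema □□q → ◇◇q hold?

The schema corresponds to a generalized confluence (Geach) condition: ∀x ∃w (xR²w ∧ xR²w).
F1: fails — at w but no w* with wR²w* and wR²w*.
F2: fails — at s but no w* with sR²w* and sR²w*.
F3: holds.
F4: fails — at w0 but no w with w0R²w and w0R²w.

F3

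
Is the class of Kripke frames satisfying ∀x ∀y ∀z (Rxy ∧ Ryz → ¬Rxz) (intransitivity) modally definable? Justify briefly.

Not modally definable

If a class were modally definable it would be closed under surjective bounded morphisms (Goldblatt–Thomason).
The 5-cycle (worlds a,b,c,d,e with a→b→c→d→e→a) is intransitive. Mapping every world to a single reflexive point • is a surjective bounded morphism; the reflexive point is not intransitive (R••∧R•• but R••).
Hence intransitivity is not modally definable.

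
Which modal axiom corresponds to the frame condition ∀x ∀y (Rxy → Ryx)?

r → □◇r

A defining formula is r → □◇r (the B axiom).
Suppose r→□◇r is valid. Take Rxy and set V(r)={x}. Then r at x, so □◇r at x, so ◇r at y, so some z with Ryz has r; z=x, i.e. Ryx.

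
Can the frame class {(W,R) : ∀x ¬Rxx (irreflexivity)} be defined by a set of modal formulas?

Modal frame validity is preserved under surjective bounded morphisms.
The 2-cycle (worlds s,t with s→t→s) is irreflexive, and the map sending every world to a single reflexive point • is a surjective bounded morphism (forth: every edge maps to (•,•); back: every world has a successor). So any modal formula valid on the 2-cycle is also valid on the reflexive point, which is not irreflexive.
So no modal formula (or set of formulas) defines exactly the irreflexive frames.

No — not modally definable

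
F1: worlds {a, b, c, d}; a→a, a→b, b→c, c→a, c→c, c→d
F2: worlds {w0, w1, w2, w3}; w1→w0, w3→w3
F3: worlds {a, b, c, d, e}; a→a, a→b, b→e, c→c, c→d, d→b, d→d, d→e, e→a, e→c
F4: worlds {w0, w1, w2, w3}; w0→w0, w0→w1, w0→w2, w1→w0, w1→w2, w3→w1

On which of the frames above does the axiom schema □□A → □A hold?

The schema corresponds to density: ∀x ∀y (Rxy → ∃z (Rxz ∧ Rzy)).
F1: holds.
F2: fails — Rw1w0 but no z with Rw1z and Rzw0.
F3: fails — Rbe but no z with Rbz and Rze.
F4: fails — Rw3w1 but no z with Rw3z and Rzw1.
Valid on: F1.

F1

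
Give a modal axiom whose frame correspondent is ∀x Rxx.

A defining formula is □s → s (the T axiom).

□s → s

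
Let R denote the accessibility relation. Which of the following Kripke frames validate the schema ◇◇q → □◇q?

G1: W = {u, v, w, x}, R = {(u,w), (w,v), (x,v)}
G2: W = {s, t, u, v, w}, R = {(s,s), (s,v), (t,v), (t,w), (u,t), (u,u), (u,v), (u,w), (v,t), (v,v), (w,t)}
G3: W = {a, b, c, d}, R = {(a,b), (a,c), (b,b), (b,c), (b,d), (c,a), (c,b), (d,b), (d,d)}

G1

Frame correspondent (Sahlqvist): ∀x ∀y ∀z ((xR²y ∧ xRz) → ∃w (y = w ∧ zRw)) — i.e. a generalized confluence (Geach) condition.
G1: condition met.
G2: fails — sR²s, sRv but no w* with s=w* and vRw*.
G3: fails — aR²a, aRb but no w with a=w and bRw.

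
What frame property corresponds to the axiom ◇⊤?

seriality

◇⊤ holds at w iff w has a successor, so frame-validity of ◇⊤ is exactly seriality. Equivalently via □p → ◇p:
Suppose □p→◇p is valid. At any x set V(p)=W. Then □p at x, so ◇p at x, so x has a successor.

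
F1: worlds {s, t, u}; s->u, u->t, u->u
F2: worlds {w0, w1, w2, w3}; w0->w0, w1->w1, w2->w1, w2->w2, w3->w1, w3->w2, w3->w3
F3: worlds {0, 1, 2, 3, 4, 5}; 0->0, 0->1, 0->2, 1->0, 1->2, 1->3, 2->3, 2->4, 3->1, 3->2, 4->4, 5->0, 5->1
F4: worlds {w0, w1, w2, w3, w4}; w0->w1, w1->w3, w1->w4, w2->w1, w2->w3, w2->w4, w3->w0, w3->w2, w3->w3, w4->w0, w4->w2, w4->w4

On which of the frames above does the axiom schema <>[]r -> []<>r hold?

This is the axiom for convergence; its first-order frame correspondent is forall x forall y forall z (Rxy & Rxz -> exists w (Ryw & Rzw)).
F1: fails — Rut and Rut but t and t have no common successor.
F2: satisfies the condition.
F3: fails — R00 and R02 but 0 and 2 have no common successor.
F4: fails — Rw3w0 and Rw3w3 but w0 and w3 have no common successor.

F2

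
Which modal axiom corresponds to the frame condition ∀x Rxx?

□ψ → ψ

The condition is reflexivity. The T schema □ψ → ψ defines it.
Suppose □ψ→ψ is valid. At any x set V(ψ)={w : Rxw}. Then □ψ holds at x, so ψ holds at x, i.e. Rxx.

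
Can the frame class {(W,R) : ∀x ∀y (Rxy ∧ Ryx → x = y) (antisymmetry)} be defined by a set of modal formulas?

If a class were modally definable it would be closed under surjective bounded morphisms (Goldblatt–Thomason).
The 6-cycle (worlds 0,1,2,3,4,5 with 0→1→2→3→4→5→0) is antisymmetric. Sending even-indexed worlds to a and odd-indexed worlds to b is a surjective bounded morphism onto the two-world frame with a↔b, which is not antisymmetric.
Hence antisymmetry is not modally definable.

No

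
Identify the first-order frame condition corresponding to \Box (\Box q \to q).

Suppose □(□q→q) is valid. Take Rxy and set V(q)={w : Ryw}. Then at y, □q holds; since □(□q→q) at x, □q→q at y, so q at y, i.e. Ryy.
Conversely, on a frame with shift-reflexivity the schema holds at every world under every valuation.
So the correspondent is shift-reflexivity.

shift-reflexivity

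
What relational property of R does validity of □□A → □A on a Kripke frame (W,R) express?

This schema is the C4 axiom.
Its frame correspondent is density — ∀x ∀y (Rxy → ∃z (Rxz ∧ Rzy)).

density: ∀x ∀y (Rxy → ∃z (Rxz ∧ Rzy))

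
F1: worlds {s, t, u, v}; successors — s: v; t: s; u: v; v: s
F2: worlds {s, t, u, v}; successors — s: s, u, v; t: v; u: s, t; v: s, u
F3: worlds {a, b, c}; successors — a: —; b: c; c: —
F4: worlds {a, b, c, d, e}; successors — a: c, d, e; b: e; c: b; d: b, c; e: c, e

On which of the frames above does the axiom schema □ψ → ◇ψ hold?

This is the axiom for seriality; its first-order frame correspondent is ∀x ∃y Rxy.
F1: ✓.
F2: ✓.
F3: fails — world a has no successor.
F4: ✓.

F1, F2, F4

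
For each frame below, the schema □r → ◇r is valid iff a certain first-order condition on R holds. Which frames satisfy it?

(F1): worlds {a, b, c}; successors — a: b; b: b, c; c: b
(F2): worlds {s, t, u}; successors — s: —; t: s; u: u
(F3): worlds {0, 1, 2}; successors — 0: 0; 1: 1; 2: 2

(F1), (F3)

Frame correspondent (Sahlqvist): ∀x ∃y Rxy — i.e. seriality.
(F1): holds.
(F2): fails — world s has no successor.
(F3): holds.
Valid on: (F1), (F3).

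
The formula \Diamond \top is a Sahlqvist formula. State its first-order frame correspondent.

This schema is equivalent to the D axiom □p → ◇p.
Its frame correspondent is seriality — \forall x \exists y Rxy.

seriality: \forall x \exists y Rxy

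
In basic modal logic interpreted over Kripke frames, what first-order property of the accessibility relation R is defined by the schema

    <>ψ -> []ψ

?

This is the CD axiom.
Its frame correspondent is partial functionality — forall x forall y forall z (Rxy & Rxz -> y = z).

partial functionality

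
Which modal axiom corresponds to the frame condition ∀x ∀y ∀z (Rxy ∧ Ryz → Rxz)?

This is transitivity; the standard corresponding axiom is 4: □p → □□p.

□p → □□p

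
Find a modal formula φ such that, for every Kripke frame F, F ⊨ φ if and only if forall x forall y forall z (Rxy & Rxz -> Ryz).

◇ψ → □◇ψ

The condition is the Euclidean property. The 5 schema ◇ψ → □◇ψ defines it.
Suppose ◇ψ→□◇ψ is valid. Take Rxy, Rxz and set V(ψ)={y}. Then ◇ψ at x, so □◇ψ at x, so ◇ψ at z, so some w with Rzw has ψ; w=y, i.e. Rzy. By symmetry of the argument, Ryz.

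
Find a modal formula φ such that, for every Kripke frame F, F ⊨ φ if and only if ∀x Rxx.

A defining formula is □q → q (the T axiom).
Suppose □q→q is valid. At any x set V(q)={w : Rxw}. Then □q holds at x, so q holds at x, i.e. Rxx.

□q → q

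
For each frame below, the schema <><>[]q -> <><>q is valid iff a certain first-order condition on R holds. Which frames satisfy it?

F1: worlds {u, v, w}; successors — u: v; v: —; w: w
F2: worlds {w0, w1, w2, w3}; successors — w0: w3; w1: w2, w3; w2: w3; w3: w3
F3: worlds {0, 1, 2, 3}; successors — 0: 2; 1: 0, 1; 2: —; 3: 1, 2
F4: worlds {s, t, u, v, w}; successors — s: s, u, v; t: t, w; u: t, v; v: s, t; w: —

This is the axiom for a generalized confluence (Geach) condition; its first-order frame correspondent is forall x forall y (x R^2 y -> exists w (yRw & x R^2 w)).
F1: condition met.
F2: condition met.
F3: fails — 1R²2 but no w with 2Rw and 1R²w.
F4: fails — tR²w but no w* with wRw* and tR²w*.

F1, F2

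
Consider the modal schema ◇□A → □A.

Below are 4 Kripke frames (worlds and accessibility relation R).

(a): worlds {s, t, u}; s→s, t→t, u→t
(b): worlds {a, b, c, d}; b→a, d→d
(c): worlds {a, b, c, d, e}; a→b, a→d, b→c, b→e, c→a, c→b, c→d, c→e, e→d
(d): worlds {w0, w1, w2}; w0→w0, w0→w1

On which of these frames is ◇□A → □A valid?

Frame correspondent (Sahlqvist): ∀x ∀y ∀z (Rxy ∧ Rxz → Ryz) — i.e. the Euclidean property.
(a): holds.
(b): fails — Rba and Rba but not Raa.
(c): fails — Rab and Rab but not Rbb.
(d): fails — Rw0w1 and Rw0w1 but not Rw1w1.
Valid on: (a).

(a)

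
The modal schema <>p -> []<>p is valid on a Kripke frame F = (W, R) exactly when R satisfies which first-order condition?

Suppose ◇p→□◇p is valid. Take Rxy, Rxz and set V(p)={y}. Then ◇p at x, so □◇p at x, so ◇p at z, so some w with Rzw has p; w=y, i.e. Rzy. By symmetry of the argument, Ryz.

the Euclidean property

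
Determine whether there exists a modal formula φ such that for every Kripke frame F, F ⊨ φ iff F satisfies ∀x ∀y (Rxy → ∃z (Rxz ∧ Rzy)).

The condition is density. A defining modal formula is □□r → □r.
Suppose □□r→□r is valid. Take Rxy and set V(r)={w : xR²w}. Then □□r at x, so □r at x, so r at y, i.e. ∃z(Rxz∧Rzy).

Yes, by □□r → □r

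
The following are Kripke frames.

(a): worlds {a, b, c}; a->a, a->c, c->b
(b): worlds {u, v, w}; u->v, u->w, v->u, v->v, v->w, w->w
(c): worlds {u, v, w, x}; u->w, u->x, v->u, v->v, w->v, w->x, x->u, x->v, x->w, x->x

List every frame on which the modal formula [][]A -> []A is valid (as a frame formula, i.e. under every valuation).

Frame correspondent (Sahlqvist): forall x forall y (Rxy -> exists z (Rxz & Rzy)) — i.e. density.
(a): fails — Rcb but no z with Rcz and Rzb.
(b): holds.
(c): holds.

(b), (c)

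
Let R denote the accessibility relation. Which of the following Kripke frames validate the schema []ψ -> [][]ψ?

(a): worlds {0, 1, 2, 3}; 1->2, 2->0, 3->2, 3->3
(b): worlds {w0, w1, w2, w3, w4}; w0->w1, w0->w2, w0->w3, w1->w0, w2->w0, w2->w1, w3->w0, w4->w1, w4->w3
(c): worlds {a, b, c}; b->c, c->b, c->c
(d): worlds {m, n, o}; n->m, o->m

This is the axiom for transitivity; its first-order frame correspondent is forall x forall y forall z (Rxy & Ryz -> Rxz).
(a): fails — R12 and R20 but not R10.
(b): fails — Rw1w0 and Rw0w1 but not Rw1w1.
(c): fails — Rbc and Rcb but not Rbb.
(d): satisfies the condition.
Valid on: (d).

(d)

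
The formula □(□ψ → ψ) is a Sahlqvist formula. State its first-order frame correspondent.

This is the T□ axiom.
It corresponds to shift-reflexivity: ∀x ∀y (Rxy → Ryy).

shift-reflexivity: ∀x ∀y (Rxy → Ryy)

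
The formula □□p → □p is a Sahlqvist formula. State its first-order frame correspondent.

density: ∀x ∀y (Rxy → ∃z (Rxz ∧ Rzy))

Suppose □□p→□p is valid. Take Rxy and set V(p)={w : xR²w}. Then □□p at x, so □p at x, so p at y, i.e. ∃z(Rxz∧Rzy).
Conversely, on a frame with density the schema holds at every world under every valuation.
Frame condition: ∀x ∀y (Rxy → ∃z (Rxz ∧ Rzy)).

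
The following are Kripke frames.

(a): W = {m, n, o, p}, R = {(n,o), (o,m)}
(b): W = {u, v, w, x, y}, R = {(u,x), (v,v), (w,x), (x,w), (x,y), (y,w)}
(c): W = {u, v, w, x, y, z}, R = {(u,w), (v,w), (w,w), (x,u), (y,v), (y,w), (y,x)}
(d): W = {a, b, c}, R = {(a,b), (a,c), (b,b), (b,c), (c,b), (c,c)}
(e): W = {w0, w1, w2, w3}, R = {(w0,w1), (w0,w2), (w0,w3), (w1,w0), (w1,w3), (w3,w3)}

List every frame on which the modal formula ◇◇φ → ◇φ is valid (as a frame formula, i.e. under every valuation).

(d)

The schema corresponds to transitivity: ∀x ∀y ∀z (Rxy ∧ Ryz → Rxz).
(a): fails — Rno and Rom but not Rnm.
(b): fails — Rxw and Rwx but not Rxx.
(c): fails — Ryx and Rxu but not Ryu.
(d): ✓.
(e): fails — Rw1w0 and Rw0w1 but not Rw1w1.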